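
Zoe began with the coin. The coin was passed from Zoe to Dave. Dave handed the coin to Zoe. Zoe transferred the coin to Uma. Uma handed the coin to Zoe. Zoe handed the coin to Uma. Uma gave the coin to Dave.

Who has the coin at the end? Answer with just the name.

Answer: Dave

Derivation:
Tracking the coin through each event:
Start: Zoe has the coin.
After event 1: Dave has the coin.
After event 2: Zoe has the coin.
After event 3: Uma has the coin.
After event 4: Zoe has the coin.
After event 5: Uma has the coin.
After event 6: Dave has the coin.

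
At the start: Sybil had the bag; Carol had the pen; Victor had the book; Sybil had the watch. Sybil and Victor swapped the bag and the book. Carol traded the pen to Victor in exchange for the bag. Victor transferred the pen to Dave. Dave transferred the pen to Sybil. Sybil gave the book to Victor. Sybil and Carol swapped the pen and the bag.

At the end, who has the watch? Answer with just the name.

Answer: Sybil

Derivation:
Tracking all object holders:
Start: bag:Sybil, pen:Carol, book:Victor, watch:Sybil
Event 1 (swap bag<->book: now bag:Victor, book:Sybil). State: bag:Victor, pen:Carol, book:Sybil, watch:Sybil
Event 2 (swap pen<->bag: now pen:Victor, bag:Carol). State: bag:Carol, pen:Victor, book:Sybil, watch:Sybil
Event 3 (give pen: Victor -> Dave). State: bag:Carol, pen:Dave, book:Sybil, watch:Sybil
Event 4 (give pen: Dave -> Sybil). State: bag:Carol, pen:Sybil, book:Sybil, watch:Sybil
Event 5 (give book: Sybil -> Victor). State: bag:Carol, pen:Sybil, book:Victor, watch:Sybil
Event 6 (swap pen<->bag: now pen:Carol, bag:Sybil). State: bag:Sybil, pen:Carol, book:Victor, watch:Sybil

Final state: bag:Sybil, pen:Carol, book:Victor, watch:Sybil
The watch is held by Sybil.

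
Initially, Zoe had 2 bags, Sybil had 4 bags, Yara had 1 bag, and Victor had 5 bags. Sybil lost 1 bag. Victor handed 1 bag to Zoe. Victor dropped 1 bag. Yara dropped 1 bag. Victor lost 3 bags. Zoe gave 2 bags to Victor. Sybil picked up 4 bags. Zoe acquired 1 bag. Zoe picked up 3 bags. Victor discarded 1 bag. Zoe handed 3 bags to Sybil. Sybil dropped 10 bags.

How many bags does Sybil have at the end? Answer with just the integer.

Tracking counts step by step:
Start: Zoe=2, Sybil=4, Yara=1, Victor=5
Event 1 (Sybil -1): Sybil: 4 -> 3. State: Zoe=2, Sybil=3, Yara=1, Victor=5
Event 2 (Victor -> Zoe, 1): Victor: 5 -> 4, Zoe: 2 -> 3. State: Zoe=3, Sybil=3, Yara=1, Victor=4
Event 3 (Victor -1): Victor: 4 -> 3. State: Zoe=3, Sybil=3, Yara=1, Victor=3
Event 4 (Yara -1): Yara: 1 -> 0. State: Zoe=3, Sybil=3, Yara=0, Victor=3
Event 5 (Victor -3): Victor: 3 -> 0. State: Zoe=3, Sybil=3, Yara=0, Victor=0
Event 6 (Zoe -> Victor, 2): Zoe: 3 -> 1, Victor: 0 -> 2. State: Zoe=1, Sybil=3, Yara=0, Victor=2
Event 7 (Sybil +4): Sybil: 3 -> 7. State: Zoe=1, Sybil=7, Yara=0, Victor=2
Event 8 (Zoe +1): Zoe: 1 -> 2. State: Zoe=2, Sybil=7, Yara=0, Victor=2
Event 9 (Zoe +3): Zoe: 2 -> 5. State: Zoe=5, Sybil=7, Yara=0, Victor=2
Event 10 (Victor -1): Victor: 2 -> 1. State: Zoe=5, Sybil=7, Yara=0, Victor=1
Event 11 (Zoe -> Sybil, 3): Zoe: 5 -> 2, Sybil: 7 -> 10. State: Zoe=2, Sybil=10, Yara=0, Victor=1
Event 12 (Sybil -10): Sybil: 10 -> 0. State: Zoe=2, Sybil=0, Yara=0, Victor=1

Sybil's final count: 0

Answer: 0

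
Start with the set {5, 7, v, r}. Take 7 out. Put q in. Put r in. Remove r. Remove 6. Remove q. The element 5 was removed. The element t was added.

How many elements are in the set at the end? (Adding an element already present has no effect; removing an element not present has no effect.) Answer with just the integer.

Tracking the set through each operation:
Start: {5, 7, r, v}
Event 1 (remove 7): removed. Set: {5, r, v}
Event 2 (add q): added. Set: {5, q, r, v}
Event 3 (add r): already present, no change. Set: {5, q, r, v}
Event 4 (remove r): removed. Set: {5, q, v}
Event 5 (remove 6): not present, no change. Set: {5, q, v}
Event 6 (remove q): removed. Set: {5, v}
Event 7 (remove 5): removed. Set: {v}
Event 8 (add t): added. Set: {t, v}

Final set: {t, v} (size 2)

Answer: 2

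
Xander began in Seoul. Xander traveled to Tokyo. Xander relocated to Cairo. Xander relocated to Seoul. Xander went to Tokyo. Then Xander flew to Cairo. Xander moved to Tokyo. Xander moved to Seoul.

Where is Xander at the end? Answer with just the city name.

Tracking Xander's location:
Start: Xander is in Seoul.
After move 1: Seoul -> Tokyo. Xander is in Tokyo.
After move 2: Tokyo -> Cairo. Xander is in Cairo.
After move 3: Cairo -> Seoul. Xander is in Seoul.
After move 4: Seoul -> Tokyo. Xander is in Tokyo.
After move 5: Tokyo -> Cairo. Xander is in Cairo.
After move 6: Cairo -> Tokyo. Xander is in Tokyo.
After move 7: Tokyo -> Seoul. Xander is in Seoul.

Answer: Seoul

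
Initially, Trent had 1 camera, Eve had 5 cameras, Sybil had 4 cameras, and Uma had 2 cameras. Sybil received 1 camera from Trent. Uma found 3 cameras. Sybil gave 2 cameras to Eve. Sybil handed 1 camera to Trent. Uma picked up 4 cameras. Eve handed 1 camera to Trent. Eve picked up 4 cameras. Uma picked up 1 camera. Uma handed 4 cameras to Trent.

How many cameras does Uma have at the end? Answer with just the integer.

Answer: 6

Derivation:
Tracking counts step by step:
Start: Trent=1, Eve=5, Sybil=4, Uma=2
Event 1 (Trent -> Sybil, 1): Trent: 1 -> 0, Sybil: 4 -> 5. State: Trent=0, Eve=5, Sybil=5, Uma=2
Event 2 (Uma +3): Uma: 2 -> 5. State: Trent=0, Eve=5, Sybil=5, Uma=5
Event 3 (Sybil -> Eve, 2): Sybil: 5 -> 3, Eve: 5 -> 7. State: Trent=0, Eve=7, Sybil=3, Uma=5
Event 4 (Sybil -> Trent, 1): Sybil: 3 -> 2, Trent: 0 -> 1. State: Trent=1, Eve=7, Sybil=2, Uma=5
Event 5 (Uma +4): Uma: 5 -> 9. State: Trent=1, Eve=7, Sybil=2, Uma=9
Event 6 (Eve -> Trent, 1): Eve: 7 -> 6, Trent: 1 -> 2. State: Trent=2, Eve=6, Sybil=2, Uma=9
Event 7 (Eve +4): Eve: 6 -> 10. State: Trent=2, Eve=10, Sybil=2, Uma=9
Event 8 (Uma +1): Uma: 9 -> 10. State: Trent=2, Eve=10, Sybil=2, Uma=10
Event 9 (Uma -> Trent, 4): Uma: 10 -> 6, Trent: 2 -> 6. State: Trent=6, Eve=10, Sybil=2, Uma=6

Uma's final count: 6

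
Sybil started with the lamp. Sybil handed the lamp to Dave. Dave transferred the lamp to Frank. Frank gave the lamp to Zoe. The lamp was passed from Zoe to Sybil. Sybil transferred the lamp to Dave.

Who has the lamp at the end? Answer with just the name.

Answer: Dave

Derivation:
Tracking the lamp through each event:
Start: Sybil has the lamp.
After event 1: Dave has the lamp.
After event 2: Frank has the lamp.
After event 3: Zoe has the lamp.
After event 4: Sybil has the lamp.
After event 5: Dave has the lamp.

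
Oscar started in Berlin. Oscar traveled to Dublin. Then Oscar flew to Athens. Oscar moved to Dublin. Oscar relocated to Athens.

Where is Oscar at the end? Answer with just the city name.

Answer: Athens

Derivation:
Tracking Oscar's location:
Start: Oscar is in Berlin.
After move 1: Berlin -> Dublin. Oscar is in Dublin.
After move 2: Dublin -> Athens. Oscar is in Athens.
After move 3: Athens -> Dublin. Oscar is in Dublin.
After move 4: Dublin -> Athens. Oscar is in Athens.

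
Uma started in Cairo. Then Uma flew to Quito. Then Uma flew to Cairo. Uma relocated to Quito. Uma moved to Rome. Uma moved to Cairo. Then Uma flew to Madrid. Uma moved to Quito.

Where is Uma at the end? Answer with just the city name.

Answer: Quito

Derivation:
Tracking Uma's location:
Start: Uma is in Cairo.
After move 1: Cairo -> Quito. Uma is in Quito.
After move 2: Quito -> Cairo. Uma is in Cairo.
After move 3: Cairo -> Quito. Uma is in Quito.
After move 4: Quito -> Rome. Uma is in Rome.
After move 5: Rome -> Cairo. Uma is in Cairo.
After move 6: Cairo -> Madrid. Uma is in Madrid.
After move 7: Madrid -> Quito. Uma is in Quito.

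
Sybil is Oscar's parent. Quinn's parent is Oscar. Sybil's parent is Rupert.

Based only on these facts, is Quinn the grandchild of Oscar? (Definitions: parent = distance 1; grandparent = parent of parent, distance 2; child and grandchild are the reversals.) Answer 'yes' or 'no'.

Answer: no

Derivation:
Reconstructing the parent chain from the given facts:
  Rupert -> Sybil -> Oscar -> Quinn
(each arrow means 'parent of the next')
Positions in the chain (0 = top):
  position of Rupert: 0
  position of Sybil: 1
  position of Oscar: 2
  position of Quinn: 3

Quinn is at position 3, Oscar is at position 2; signed distance (j - i) = -1.
'grandchild' requires j - i = -2. Actual distance is -1, so the relation does NOT hold.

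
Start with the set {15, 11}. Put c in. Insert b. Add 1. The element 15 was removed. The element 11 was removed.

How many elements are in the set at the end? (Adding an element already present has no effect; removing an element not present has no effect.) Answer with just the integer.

Tracking the set through each operation:
Start: {11, 15}
Event 1 (add c): added. Set: {11, 15, c}
Event 2 (add b): added. Set: {11, 15, b, c}
Event 3 (add 1): added. Set: {1, 11, 15, b, c}
Event 4 (remove 15): removed. Set: {1, 11, b, c}
Event 5 (remove 11): removed. Set: {1, b, c}

Final set: {1, b, c} (size 3)

Answer: 3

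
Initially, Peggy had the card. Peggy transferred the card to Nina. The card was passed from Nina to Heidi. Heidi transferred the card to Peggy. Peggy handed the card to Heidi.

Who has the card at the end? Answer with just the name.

Tracking the card through each event:
Start: Peggy has the card.
After event 1: Nina has the card.
After event 2: Heidi has the card.
After event 3: Peggy has the card.
After event 4: Heidi has the card.

Answer: Heidi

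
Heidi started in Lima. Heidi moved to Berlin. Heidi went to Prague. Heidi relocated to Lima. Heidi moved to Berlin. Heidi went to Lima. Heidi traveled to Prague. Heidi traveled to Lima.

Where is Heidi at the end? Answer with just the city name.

Answer: Lima

Derivation:
Tracking Heidi's location:
Start: Heidi is in Lima.
After move 1: Lima -> Berlin. Heidi is in Berlin.
After move 2: Berlin -> Prague. Heidi is in Prague.
After move 3: Prague -> Lima. Heidi is in Lima.
After move 4: Lima -> Berlin. Heidi is in Berlin.
After move 5: Berlin -> Lima. Heidi is in Lima.
After move 6: Lima -> Prague. Heidi is in Prague.
After move 7: Prague -> Lima. Heidi is in Lima.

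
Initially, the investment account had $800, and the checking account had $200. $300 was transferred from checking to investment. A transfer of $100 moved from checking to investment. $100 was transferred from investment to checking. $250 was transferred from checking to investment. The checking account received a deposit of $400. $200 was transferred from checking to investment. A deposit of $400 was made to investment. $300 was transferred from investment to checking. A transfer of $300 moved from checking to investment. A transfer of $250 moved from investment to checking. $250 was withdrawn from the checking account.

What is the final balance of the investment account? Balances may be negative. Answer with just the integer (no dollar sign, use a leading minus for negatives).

Tracking account balances step by step:
Start: investment=800, checking=200
Event 1 (transfer 300 checking -> investment): checking: 200 - 300 = -100, investment: 800 + 300 = 1100. Balances: investment=1100, checking=-100
Event 2 (transfer 100 checking -> investment): checking: -100 - 100 = -200, investment: 1100 + 100 = 1200. Balances: investment=1200, checking=-200
Event 3 (transfer 100 investment -> checking): investment: 1200 - 100 = 1100, checking: -200 + 100 = -100. Balances: investment=1100, checking=-100
Event 4 (transfer 250 checking -> investment): checking: -100 - 250 = -350, investment: 1100 + 250 = 1350. Balances: investment=1350, checking=-350
Event 5 (deposit 400 to checking): checking: -350 + 400 = 50. Balances: investment=1350, checking=50
Event 6 (transfer 200 checking -> investment): checking: 50 - 200 = -150, investment: 1350 + 200 = 1550. Balances: investment=1550, checking=-150
Event 7 (deposit 400 to investment): investment: 1550 + 400 = 1950. Balances: investment=1950, checking=-150
Event 8 (transfer 300 investment -> checking): investment: 1950 - 300 = 1650, checking: -150 + 300 = 150. Balances: investment=1650, checking=150
Event 9 (transfer 300 checking -> investment): checking: 150 - 300 = -150, investment: 1650 + 300 = 1950. Balances: investment=1950, checking=-150
Event 10 (transfer 250 investment -> checking): investment: 1950 - 250 = 1700, checking: -150 + 250 = 100. Balances: investment=1700, checking=100
Event 11 (withdraw 250 from checking): checking: 100 - 250 = -150. Balances: investment=1700, checking=-150

Final balance of investment: 1700

Answer: 1700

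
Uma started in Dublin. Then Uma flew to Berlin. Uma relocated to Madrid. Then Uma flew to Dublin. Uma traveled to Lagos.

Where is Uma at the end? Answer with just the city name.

Tracking Uma's location:
Start: Uma is in Dublin.
After move 1: Dublin -> Berlin. Uma is in Berlin.
After move 2: Berlin -> Madrid. Uma is in Madrid.
After move 3: Madrid -> Dublin. Uma is in Dublin.
After move 4: Dublin -> Lagos. Uma is in Lagos.

Answer: Lagos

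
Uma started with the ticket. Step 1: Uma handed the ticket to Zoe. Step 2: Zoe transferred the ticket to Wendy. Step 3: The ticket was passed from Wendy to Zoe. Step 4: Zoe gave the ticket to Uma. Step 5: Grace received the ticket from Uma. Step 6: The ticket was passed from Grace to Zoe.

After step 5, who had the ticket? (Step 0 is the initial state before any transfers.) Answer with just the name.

Tracking the ticket holder through step 5:
After step 0 (start): Uma
After step 1: Zoe
After step 2: Wendy
After step 3: Zoe
After step 4: Uma
After step 5: Grace

At step 5, the holder is Grace.

Answer: Grace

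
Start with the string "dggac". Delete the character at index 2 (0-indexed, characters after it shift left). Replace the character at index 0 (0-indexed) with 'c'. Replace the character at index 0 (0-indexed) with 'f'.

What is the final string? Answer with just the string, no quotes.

Applying each edit step by step:
Start: "dggac"
Op 1 (delete idx 2 = 'g'): "dggac" -> "dgac"
Op 2 (replace idx 0: 'd' -> 'c'): "dgac" -> "cgac"
Op 3 (replace idx 0: 'c' -> 'f'): "cgac" -> "fgac"

Answer: fgac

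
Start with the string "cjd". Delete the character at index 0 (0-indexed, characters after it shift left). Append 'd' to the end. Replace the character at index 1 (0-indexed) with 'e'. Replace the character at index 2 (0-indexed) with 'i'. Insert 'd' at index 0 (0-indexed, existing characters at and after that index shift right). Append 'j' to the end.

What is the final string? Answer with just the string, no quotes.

Answer: djeij

Derivation:
Applying each edit step by step:
Start: "cjd"
Op 1 (delete idx 0 = 'c'): "cjd" -> "jd"
Op 2 (append 'd'): "jd" -> "jdd"
Op 3 (replace idx 1: 'd' -> 'e'): "jdd" -> "jed"
Op 4 (replace idx 2: 'd' -> 'i'): "jed" -> "jei"
Op 5 (insert 'd' at idx 0): "jei" -> "djei"
Op 6 (append 'j'): "djei" -> "djeij"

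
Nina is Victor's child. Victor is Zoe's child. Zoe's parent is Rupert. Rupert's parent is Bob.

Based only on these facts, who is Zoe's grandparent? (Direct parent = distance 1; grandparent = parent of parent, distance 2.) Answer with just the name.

Answer: Bob

Derivation:
Reconstructing the parent chain from the given facts:
  Bob -> Rupert -> Zoe -> Victor -> Nina
(each arrow means 'parent of the next')
Positions in the chain (0 = top):
  position of Bob: 0
  position of Rupert: 1
  position of Zoe: 2
  position of Victor: 3
  position of Nina: 4

Zoe is at position 2; the grandparent is 2 steps up the chain, i.e. position 0: Bob.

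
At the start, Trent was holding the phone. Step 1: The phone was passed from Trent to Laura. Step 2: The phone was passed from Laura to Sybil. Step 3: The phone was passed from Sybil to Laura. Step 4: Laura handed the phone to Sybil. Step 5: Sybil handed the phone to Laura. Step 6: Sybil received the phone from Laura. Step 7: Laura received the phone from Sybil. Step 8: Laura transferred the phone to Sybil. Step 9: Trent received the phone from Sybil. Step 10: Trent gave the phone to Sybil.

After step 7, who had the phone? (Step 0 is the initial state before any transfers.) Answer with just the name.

Tracking the phone holder through step 7:
After step 0 (start): Trent
After step 1: Laura
After step 2: Sybil
After step 3: Laura
After step 4: Sybil
After step 5: Laura
After step 6: Sybil
After step 7: Laura

At step 7, the holder is Laura.

Answer: Laura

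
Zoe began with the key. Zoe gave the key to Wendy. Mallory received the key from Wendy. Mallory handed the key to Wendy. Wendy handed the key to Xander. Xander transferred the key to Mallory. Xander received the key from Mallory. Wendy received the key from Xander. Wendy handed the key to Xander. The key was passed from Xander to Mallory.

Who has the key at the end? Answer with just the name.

Answer: Mallory

Derivation:
Tracking the key through each event:
Start: Zoe has the key.
After event 1: Wendy has the key.
After event 2: Mallory has the key.
After event 3: Wendy has the key.
After event 4: Xander has the key.
After event 5: Mallory has the key.
After event 6: Xander has the key.
After event 7: Wendy has the key.
After event 8: Xander has the key.
After event 9: Mallory has the key.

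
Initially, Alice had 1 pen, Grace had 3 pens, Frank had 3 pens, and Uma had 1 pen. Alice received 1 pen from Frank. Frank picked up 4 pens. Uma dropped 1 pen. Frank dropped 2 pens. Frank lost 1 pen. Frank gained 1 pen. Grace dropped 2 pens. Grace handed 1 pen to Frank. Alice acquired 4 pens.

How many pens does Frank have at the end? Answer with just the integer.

Tracking counts step by step:
Start: Alice=1, Grace=3, Frank=3, Uma=1
Event 1 (Frank -> Alice, 1): Frank: 3 -> 2, Alice: 1 -> 2. State: Alice=2, Grace=3, Frank=2, Uma=1
Event 2 (Frank +4): Frank: 2 -> 6. State: Alice=2, Grace=3, Frank=6, Uma=1
Event 3 (Uma -1): Uma: 1 -> 0. State: Alice=2, Grace=3, Frank=6, Uma=0
Event 4 (Frank -2): Frank: 6 -> 4. State: Alice=2, Grace=3, Frank=4, Uma=0
Event 5 (Frank -1): Frank: 4 -> 3. State: Alice=2, Grace=3, Frank=3, Uma=0
Event 6 (Frank +1): Frank: 3 -> 4. State: Alice=2, Grace=3, Frank=4, Uma=0
Event 7 (Grace -2): Grace: 3 -> 1. State: Alice=2, Grace=1, Frank=4, Uma=0
Event 8 (Grace -> Frank, 1): Grace: 1 -> 0, Frank: 4 -> 5. State: Alice=2, Grace=0, Frank=5, Uma=0
Event 9 (Alice +4): Alice: 2 -> 6. State: Alice=6, Grace=0, Frank=5, Uma=0

Frank's final count: 5

Answer: 5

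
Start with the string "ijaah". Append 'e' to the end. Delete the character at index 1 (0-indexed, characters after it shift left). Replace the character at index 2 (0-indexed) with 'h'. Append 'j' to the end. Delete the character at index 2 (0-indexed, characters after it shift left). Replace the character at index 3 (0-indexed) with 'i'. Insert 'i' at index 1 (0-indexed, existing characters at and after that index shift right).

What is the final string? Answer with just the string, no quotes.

Applying each edit step by step:
Start: "ijaah"
Op 1 (append 'e'): "ijaah" -> "ijaahe"
Op 2 (delete idx 1 = 'j'): "ijaahe" -> "iaahe"
Op 3 (replace idx 2: 'a' -> 'h'): "iaahe" -> "iahhe"
Op 4 (append 'j'): "iahhe" -> "iahhej"
Op 5 (delete idx 2 = 'h'): "iahhej" -> "iahej"
Op 6 (replace idx 3: 'e' -> 'i'): "iahej" -> "iahij"
Op 7 (insert 'i' at idx 1): "iahij" -> "iiahij"

Answer: iiahij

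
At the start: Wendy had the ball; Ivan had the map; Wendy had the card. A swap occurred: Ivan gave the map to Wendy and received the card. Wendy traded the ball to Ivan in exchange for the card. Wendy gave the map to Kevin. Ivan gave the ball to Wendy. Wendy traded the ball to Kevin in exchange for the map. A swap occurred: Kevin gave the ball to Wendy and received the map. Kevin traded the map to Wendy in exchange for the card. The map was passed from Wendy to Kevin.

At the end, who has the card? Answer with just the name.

Tracking all object holders:
Start: ball:Wendy, map:Ivan, card:Wendy
Event 1 (swap map<->card: now map:Wendy, card:Ivan). State: ball:Wendy, map:Wendy, card:Ivan
Event 2 (swap ball<->card: now ball:Ivan, card:Wendy). State: ball:Ivan, map:Wendy, card:Wendy
Event 3 (give map: Wendy -> Kevin). State: ball:Ivan, map:Kevin, card:Wendy
Event 4 (give ball: Ivan -> Wendy). State: ball:Wendy, map:Kevin, card:Wendy
Event 5 (swap ball<->map: now ball:Kevin, map:Wendy). State: ball:Kevin, map:Wendy, card:Wendy
Event 6 (swap ball<->map: now ball:Wendy, map:Kevin). State: ball:Wendy, map:Kevin, card:Wendy
Event 7 (swap map<->card: now map:Wendy, card:Kevin). State: ball:Wendy, map:Wendy, card:Kevin
Event 8 (give map: Wendy -> Kevin). State: ball:Wendy, map:Kevin, card:Kevin

Final state: ball:Wendy, map:Kevin, card:Kevin
The card is held by Kevin.

Answer: Kevin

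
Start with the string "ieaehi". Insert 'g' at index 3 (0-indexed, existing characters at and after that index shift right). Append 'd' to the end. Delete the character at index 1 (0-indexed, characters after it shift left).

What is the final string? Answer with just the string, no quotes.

Answer: iagehid

Derivation:
Applying each edit step by step:
Start: "ieaehi"
Op 1 (insert 'g' at idx 3): "ieaehi" -> "ieagehi"
Op 2 (append 'd'): "ieagehi" -> "ieagehid"
Op 3 (delete idx 1 = 'e'): "ieagehid" -> "iagehid"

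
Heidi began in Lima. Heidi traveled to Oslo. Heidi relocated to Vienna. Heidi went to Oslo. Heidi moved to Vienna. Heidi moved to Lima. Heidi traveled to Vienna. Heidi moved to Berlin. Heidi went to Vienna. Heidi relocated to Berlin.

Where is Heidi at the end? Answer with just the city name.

Answer: Berlin

Derivation:
Tracking Heidi's location:
Start: Heidi is in Lima.
After move 1: Lima -> Oslo. Heidi is in Oslo.
After move 2: Oslo -> Vienna. Heidi is in Vienna.
After move 3: Vienna -> Oslo. Heidi is in Oslo.
After move 4: Oslo -> Vienna. Heidi is in Vienna.
After move 5: Vienna -> Lima. Heidi is in Lima.
After move 6: Lima -> Vienna. Heidi is in Vienna.
After move 7: Vienna -> Berlin. Heidi is in Berlin.
After move 8: Berlin -> Vienna. Heidi is in Vienna.
After move 9: Vienna -> Berlin. Heidi is in Berlin.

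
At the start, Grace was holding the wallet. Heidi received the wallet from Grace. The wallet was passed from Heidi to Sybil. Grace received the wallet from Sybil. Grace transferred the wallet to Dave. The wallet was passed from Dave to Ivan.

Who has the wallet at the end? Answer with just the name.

Tracking the wallet through each event:
Start: Grace has the wallet.
After event 1: Heidi has the wallet.
After event 2: Sybil has the wallet.
After event 3: Grace has the wallet.
After event 4: Dave has the wallet.
After event 5: Ivan has the wallet.

Answer: Ivan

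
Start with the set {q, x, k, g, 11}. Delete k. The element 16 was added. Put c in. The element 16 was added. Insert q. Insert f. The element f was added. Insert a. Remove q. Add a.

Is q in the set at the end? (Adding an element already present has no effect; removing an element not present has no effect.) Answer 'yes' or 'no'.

Answer: no

Derivation:
Tracking the set through each operation:
Start: {11, g, k, q, x}
Event 1 (remove k): removed. Set: {11, g, q, x}
Event 2 (add 16): added. Set: {11, 16, g, q, x}
Event 3 (add c): added. Set: {11, 16, c, g, q, x}
Event 4 (add 16): already present, no change. Set: {11, 16, c, g, q, x}
Event 5 (add q): already present, no change. Set: {11, 16, c, g, q, x}
Event 6 (add f): added. Set: {11, 16, c, f, g, q, x}
Event 7 (add f): already present, no change. Set: {11, 16, c, f, g, q, x}
Event 8 (add a): added. Set: {11, 16, a, c, f, g, q, x}
Event 9 (remove q): removed. Set: {11, 16, a, c, f, g, x}
Event 10 (add a): already present, no change. Set: {11, 16, a, c, f, g, x}

Final set: {11, 16, a, c, f, g, x} (size 7)
q is NOT in the final set.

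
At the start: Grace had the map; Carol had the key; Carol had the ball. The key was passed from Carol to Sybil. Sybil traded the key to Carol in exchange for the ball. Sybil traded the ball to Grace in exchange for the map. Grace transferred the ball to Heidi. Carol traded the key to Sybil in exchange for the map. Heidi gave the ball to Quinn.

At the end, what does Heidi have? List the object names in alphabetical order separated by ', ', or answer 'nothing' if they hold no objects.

Tracking all object holders:
Start: map:Grace, key:Carol, ball:Carol
Event 1 (give key: Carol -> Sybil). State: map:Grace, key:Sybil, ball:Carol
Event 2 (swap key<->ball: now key:Carol, ball:Sybil). State: map:Grace, key:Carol, ball:Sybil
Event 3 (swap ball<->map: now ball:Grace, map:Sybil). State: map:Sybil, key:Carol, ball:Grace
Event 4 (give ball: Grace -> Heidi). State: map:Sybil, key:Carol, ball:Heidi
Event 5 (swap key<->map: now key:Sybil, map:Carol). State: map:Carol, key:Sybil, ball:Heidi
Event 6 (give ball: Heidi -> Quinn). State: map:Carol, key:Sybil, ball:Quinn

Final state: map:Carol, key:Sybil, ball:Quinn
Heidi holds: (nothing).

Answer: nothing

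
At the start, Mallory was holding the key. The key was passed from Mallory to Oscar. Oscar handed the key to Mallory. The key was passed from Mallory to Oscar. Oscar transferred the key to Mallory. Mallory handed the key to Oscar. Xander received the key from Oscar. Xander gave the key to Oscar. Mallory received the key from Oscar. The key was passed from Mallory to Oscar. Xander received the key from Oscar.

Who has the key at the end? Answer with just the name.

Tracking the key through each event:
Start: Mallory has the key.
After event 1: Oscar has the key.
After event 2: Mallory has the key.
After event 3: Oscar has the key.
After event 4: Mallory has the key.
After event 5: Oscar has the key.
After event 6: Xander has the key.
After event 7: Oscar has the key.
After event 8: Mallory has the key.
After event 9: Oscar has the key.
After event 10: Xander has the key.

Answer: Xander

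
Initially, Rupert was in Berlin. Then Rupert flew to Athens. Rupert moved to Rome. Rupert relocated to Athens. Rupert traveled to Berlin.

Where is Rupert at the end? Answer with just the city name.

Answer: Berlin

Derivation:
Tracking Rupert's location:
Start: Rupert is in Berlin.
After move 1: Berlin -> Athens. Rupert is in Athens.
After move 2: Athens -> Rome. Rupert is in Rome.
After move 3: Rome -> Athens. Rupert is in Athens.
After move 4: Athens -> Berlin. Rupert is in Berlin.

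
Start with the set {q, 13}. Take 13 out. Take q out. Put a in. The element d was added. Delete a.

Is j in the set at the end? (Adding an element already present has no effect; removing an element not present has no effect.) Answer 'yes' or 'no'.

Tracking the set through each operation:
Start: {13, q}
Event 1 (remove 13): removed. Set: {q}
Event 2 (remove q): removed. Set: {}
Event 3 (add a): added. Set: {a}
Event 4 (add d): added. Set: {a, d}
Event 5 (remove a): removed. Set: {d}

Final set: {d} (size 1)
j is NOT in the final set.

Answer: no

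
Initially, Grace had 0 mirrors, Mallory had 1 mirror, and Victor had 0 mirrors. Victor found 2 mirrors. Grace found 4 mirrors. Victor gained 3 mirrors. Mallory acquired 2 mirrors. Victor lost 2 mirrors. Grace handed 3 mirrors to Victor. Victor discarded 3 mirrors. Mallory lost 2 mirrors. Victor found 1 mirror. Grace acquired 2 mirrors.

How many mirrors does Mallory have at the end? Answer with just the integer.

Tracking counts step by step:
Start: Grace=0, Mallory=1, Victor=0
Event 1 (Victor +2): Victor: 0 -> 2. State: Grace=0, Mallory=1, Victor=2
Event 2 (Grace +4): Grace: 0 -> 4. State: Grace=4, Mallory=1, Victor=2
Event 3 (Victor +3): Victor: 2 -> 5. State: Grace=4, Mallory=1, Victor=5
Event 4 (Mallory +2): Mallory: 1 -> 3. State: Grace=4, Mallory=3, Victor=5
Event 5 (Victor -2): Victor: 5 -> 3. State: Grace=4, Mallory=3, Victor=3
Event 6 (Grace -> Victor, 3): Grace: 4 -> 1, Victor: 3 -> 6. State: Grace=1, Mallory=3, Victor=6
Event 7 (Victor -3): Victor: 6 -> 3. State: Grace=1, Mallory=3, Victor=3
Event 8 (Mallory -2): Mallory: 3 -> 1. State: Grace=1, Mallory=1, Victor=3
Event 9 (Victor +1): Victor: 3 -> 4. State: Grace=1, Mallory=1, Victor=4
Event 10 (Grace +2): Grace: 1 -> 3. State: Grace=3, Mallory=1, Victor=4

Mallory's final count: 1

Answer: 1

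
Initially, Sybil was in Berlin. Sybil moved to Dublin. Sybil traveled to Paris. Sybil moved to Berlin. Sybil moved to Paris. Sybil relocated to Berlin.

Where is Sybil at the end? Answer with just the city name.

Answer: Berlin

Derivation:
Tracking Sybil's location:
Start: Sybil is in Berlin.
After move 1: Berlin -> Dublin. Sybil is in Dublin.
After move 2: Dublin -> Paris. Sybil is in Paris.
After move 3: Paris -> Berlin. Sybil is in Berlin.
After move 4: Berlin -> Paris. Sybil is in Paris.
After move 5: Paris -> Berlin. Sybil is in Berlin.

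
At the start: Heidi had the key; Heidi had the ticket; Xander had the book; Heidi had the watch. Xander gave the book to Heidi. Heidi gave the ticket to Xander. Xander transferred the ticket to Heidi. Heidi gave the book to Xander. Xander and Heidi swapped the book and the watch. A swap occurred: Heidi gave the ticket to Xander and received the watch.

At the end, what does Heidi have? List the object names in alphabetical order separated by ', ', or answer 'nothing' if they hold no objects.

Answer: book, key, watch

Derivation:
Tracking all object holders:
Start: key:Heidi, ticket:Heidi, book:Xander, watch:Heidi
Event 1 (give book: Xander -> Heidi). State: key:Heidi, ticket:Heidi, book:Heidi, watch:Heidi
Event 2 (give ticket: Heidi -> Xander). State: key:Heidi, ticket:Xander, book:Heidi, watch:Heidi
Event 3 (give ticket: Xander -> Heidi). State: key:Heidi, ticket:Heidi, book:Heidi, watch:Heidi
Event 4 (give book: Heidi -> Xander). State: key:Heidi, ticket:Heidi, book:Xander, watch:Heidi
Event 5 (swap book<->watch: now book:Heidi, watch:Xander). State: key:Heidi, ticket:Heidi, book:Heidi, watch:Xander
Event 6 (swap ticket<->watch: now ticket:Xander, watch:Heidi). State: key:Heidi, ticket:Xander, book:Heidi, watch:Heidi

Final state: key:Heidi, ticket:Xander, book:Heidi, watch:Heidi
Heidi holds: book, key, watch.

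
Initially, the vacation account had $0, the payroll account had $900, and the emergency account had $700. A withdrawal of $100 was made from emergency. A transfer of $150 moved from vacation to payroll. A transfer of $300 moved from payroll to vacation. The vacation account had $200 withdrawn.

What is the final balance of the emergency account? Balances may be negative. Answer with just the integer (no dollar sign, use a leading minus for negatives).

Answer: 600

Derivation:
Tracking account balances step by step:
Start: vacation=0, payroll=900, emergency=700
Event 1 (withdraw 100 from emergency): emergency: 700 - 100 = 600. Balances: vacation=0, payroll=900, emergency=600
Event 2 (transfer 150 vacation -> payroll): vacation: 0 - 150 = -150, payroll: 900 + 150 = 1050. Balances: vacation=-150, payroll=1050, emergency=600
Event 3 (transfer 300 payroll -> vacation): payroll: 1050 - 300 = 750, vacation: -150 + 300 = 150. Balances: vacation=150, payroll=750, emergency=600
Event 4 (withdraw 200 from vacation): vacation: 150 - 200 = -50. Balances: vacation=-50, payroll=750, emergency=600

Final balance of emergency: 600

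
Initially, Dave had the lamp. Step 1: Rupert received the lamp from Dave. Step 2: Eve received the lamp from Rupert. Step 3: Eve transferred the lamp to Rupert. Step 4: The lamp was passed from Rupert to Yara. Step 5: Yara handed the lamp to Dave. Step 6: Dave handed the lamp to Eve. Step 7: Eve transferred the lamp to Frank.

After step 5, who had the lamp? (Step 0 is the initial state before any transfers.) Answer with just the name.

Tracking the lamp holder through step 5:
After step 0 (start): Dave
After step 1: Rupert
After step 2: Eve
After step 3: Rupert
After step 4: Yara
After step 5: Dave

At step 5, the holder is Dave.

Answer: Dave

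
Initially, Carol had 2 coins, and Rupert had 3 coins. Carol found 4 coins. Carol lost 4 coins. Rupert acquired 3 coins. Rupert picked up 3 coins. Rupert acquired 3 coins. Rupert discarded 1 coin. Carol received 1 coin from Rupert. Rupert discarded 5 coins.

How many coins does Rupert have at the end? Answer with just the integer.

Answer: 5

Derivation:
Tracking counts step by step:
Start: Carol=2, Rupert=3
Event 1 (Carol +4): Carol: 2 -> 6. State: Carol=6, Rupert=3
Event 2 (Carol -4): Carol: 6 -> 2. State: Carol=2, Rupert=3
Event 3 (Rupert +3): Rupert: 3 -> 6. State: Carol=2, Rupert=6
Event 4 (Rupert +3): Rupert: 6 -> 9. State: Carol=2, Rupert=9
Event 5 (Rupert +3): Rupert: 9 -> 12. State: Carol=2, Rupert=12
Event 6 (Rupert -1): Rupert: 12 -> 11. State: Carol=2, Rupert=11
Event 7 (Rupert -> Carol, 1): Rupert: 11 -> 10, Carol: 2 -> 3. State: Carol=3, Rupert=10
Event 8 (Rupert -5): Rupert: 10 -> 5. State: Carol=3, Rupert=5

Rupert's final count: 5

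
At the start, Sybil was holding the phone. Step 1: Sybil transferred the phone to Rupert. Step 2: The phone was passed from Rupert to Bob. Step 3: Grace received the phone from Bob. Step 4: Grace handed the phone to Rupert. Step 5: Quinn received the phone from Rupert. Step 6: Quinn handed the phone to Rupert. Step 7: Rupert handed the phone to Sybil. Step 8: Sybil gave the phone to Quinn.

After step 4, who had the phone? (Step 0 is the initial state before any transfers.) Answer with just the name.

Tracking the phone holder through step 4:
After step 0 (start): Sybil
After step 1: Rupert
After step 2: Bob
After step 3: Grace
After step 4: Rupert

At step 4, the holder is Rupert.

Answer: Rupert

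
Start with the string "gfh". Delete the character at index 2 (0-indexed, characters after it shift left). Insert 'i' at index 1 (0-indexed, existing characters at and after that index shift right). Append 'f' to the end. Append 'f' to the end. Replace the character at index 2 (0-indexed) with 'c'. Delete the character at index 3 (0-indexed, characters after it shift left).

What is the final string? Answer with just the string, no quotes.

Applying each edit step by step:
Start: "gfh"
Op 1 (delete idx 2 = 'h'): "gfh" -> "gf"
Op 2 (insert 'i' at idx 1): "gf" -> "gif"
Op 3 (append 'f'): "gif" -> "giff"
Op 4 (append 'f'): "giff" -> "gifff"
Op 5 (replace idx 2: 'f' -> 'c'): "gifff" -> "gicff"
Op 6 (delete idx 3 = 'f'): "gicff" -> "gicf"

Answer: gicf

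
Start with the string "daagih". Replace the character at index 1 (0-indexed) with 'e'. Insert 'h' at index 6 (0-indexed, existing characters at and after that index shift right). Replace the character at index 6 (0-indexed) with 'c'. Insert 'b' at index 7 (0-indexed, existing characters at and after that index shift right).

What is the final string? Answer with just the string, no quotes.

Answer: deagihcb

Derivation:
Applying each edit step by step:
Start: "daagih"
Op 1 (replace idx 1: 'a' -> 'e'): "daagih" -> "deagih"
Op 2 (insert 'h' at idx 6): "deagih" -> "deagihh"
Op 3 (replace idx 6: 'h' -> 'c'): "deagihh" -> "deagihc"
Op 4 (insert 'b' at idx 7): "deagihc" -> "deagihcb"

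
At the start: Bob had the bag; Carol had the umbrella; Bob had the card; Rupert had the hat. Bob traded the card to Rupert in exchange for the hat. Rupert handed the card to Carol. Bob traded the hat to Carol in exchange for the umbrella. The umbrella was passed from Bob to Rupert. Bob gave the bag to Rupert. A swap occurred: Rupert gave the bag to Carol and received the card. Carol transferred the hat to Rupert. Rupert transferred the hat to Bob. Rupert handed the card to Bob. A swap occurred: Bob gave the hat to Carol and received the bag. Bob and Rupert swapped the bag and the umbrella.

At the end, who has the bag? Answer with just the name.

Tracking all object holders:
Start: bag:Bob, umbrella:Carol, card:Bob, hat:Rupert
Event 1 (swap card<->hat: now card:Rupert, hat:Bob). State: bag:Bob, umbrella:Carol, card:Rupert, hat:Bob
Event 2 (give card: Rupert -> Carol). State: bag:Bob, umbrella:Carol, card:Carol, hat:Bob
Event 3 (swap hat<->umbrella: now hat:Carol, umbrella:Bob). State: bag:Bob, umbrella:Bob, card:Carol, hat:Carol
Event 4 (give umbrella: Bob -> Rupert). State: bag:Bob, umbrella:Rupert, card:Carol, hat:Carol
Event 5 (give bag: Bob -> Rupert). State: bag:Rupert, umbrella:Rupert, card:Carol, hat:Carol
Event 6 (swap bag<->card: now bag:Carol, card:Rupert). State: bag:Carol, umbrella:Rupert, card:Rupert, hat:Carol
Event 7 (give hat: Carol -> Rupert). State: bag:Carol, umbrella:Rupert, card:Rupert, hat:Rupert
Event 8 (give hat: Rupert -> Bob). State: bag:Carol, umbrella:Rupert, card:Rupert, hat:Bob
Event 9 (give card: Rupert -> Bob). State: bag:Carol, umbrella:Rupert, card:Bob, hat:Bob
Event 10 (swap hat<->bag: now hat:Carol, bag:Bob). State: bag:Bob, umbrella:Rupert, card:Bob, hat:Carol
Event 11 (swap bag<->umbrella: now bag:Rupert, umbrella:Bob). State: bag:Rupert, umbrella:Bob, card:Bob, hat:Carol

Final state: bag:Rupert, umbrella:Bob, card:Bob, hat:Carol
The bag is held by Rupert.

Answer: Rupert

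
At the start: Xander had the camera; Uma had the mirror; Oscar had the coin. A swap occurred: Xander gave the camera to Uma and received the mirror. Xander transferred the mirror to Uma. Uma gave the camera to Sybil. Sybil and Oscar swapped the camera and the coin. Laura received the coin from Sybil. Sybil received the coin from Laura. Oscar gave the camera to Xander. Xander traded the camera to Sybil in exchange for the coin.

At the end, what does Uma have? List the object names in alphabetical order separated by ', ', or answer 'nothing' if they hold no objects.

Answer: mirror

Derivation:
Tracking all object holders:
Start: camera:Xander, mirror:Uma, coin:Oscar
Event 1 (swap camera<->mirror: now camera:Uma, mirror:Xander). State: camera:Uma, mirror:Xander, coin:Oscar
Event 2 (give mirror: Xander -> Uma). State: camera:Uma, mirror:Uma, coin:Oscar
Event 3 (give camera: Uma -> Sybil). State: camera:Sybil, mirror:Uma, coin:Oscar
Event 4 (swap camera<->coin: now camera:Oscar, coin:Sybil). State: camera:Oscar, mirror:Uma, coin:Sybil
Event 5 (give coin: Sybil -> Laura). State: camera:Oscar, mirror:Uma, coin:Laura
Event 6 (give coin: Laura -> Sybil). State: camera:Oscar, mirror:Uma, coin:Sybil
Event 7 (give camera: Oscar -> Xander). State: camera:Xander, mirror:Uma, coin:Sybil
Event 8 (swap camera<->coin: now camera:Sybil, coin:Xander). State: camera:Sybil, mirror:Uma, coin:Xander

Final state: camera:Sybil, mirror:Uma, coin:Xander
Uma holds: mirror.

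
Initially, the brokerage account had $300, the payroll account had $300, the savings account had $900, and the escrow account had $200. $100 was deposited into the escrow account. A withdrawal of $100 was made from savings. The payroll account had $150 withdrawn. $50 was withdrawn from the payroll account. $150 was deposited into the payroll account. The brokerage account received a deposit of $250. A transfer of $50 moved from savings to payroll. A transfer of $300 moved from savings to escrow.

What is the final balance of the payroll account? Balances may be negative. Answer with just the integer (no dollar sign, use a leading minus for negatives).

Answer: 300

Derivation:
Tracking account balances step by step:
Start: brokerage=300, payroll=300, savings=900, escrow=200
Event 1 (deposit 100 to escrow): escrow: 200 + 100 = 300. Balances: brokerage=300, payroll=300, savings=900, escrow=300
Event 2 (withdraw 100 from savings): savings: 900 - 100 = 800. Balances: brokerage=300, payroll=300, savings=800, escrow=300
Event 3 (withdraw 150 from payroll): payroll: 300 - 150 = 150. Balances: brokerage=300, payroll=150, savings=800, escrow=300
Event 4 (withdraw 50 from payroll): payroll: 150 - 50 = 100. Balances: brokerage=300, payroll=100, savings=800, escrow=300
Event 5 (deposit 150 to payroll): payroll: 100 + 150 = 250. Balances: brokerage=300, payroll=250, savings=800, escrow=300
Event 6 (deposit 250 to brokerage): brokerage: 300 + 250 = 550. Balances: brokerage=550, payroll=250, savings=800, escrow=300
Event 7 (transfer 50 savings -> payroll): savings: 800 - 50 = 750, payroll: 250 + 50 = 300. Balances: brokerage=550, payroll=300, savings=750, escrow=300
Event 8 (transfer 300 savings -> escrow): savings: 750 - 300 = 450, escrow: 300 + 300 = 600. Balances: brokerage=550, payroll=300, savings=450, escrow=600

Final balance of payroll: 300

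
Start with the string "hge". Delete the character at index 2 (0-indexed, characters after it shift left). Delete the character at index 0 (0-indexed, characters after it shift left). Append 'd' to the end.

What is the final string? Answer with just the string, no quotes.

Answer: gd

Derivation:
Applying each edit step by step:
Start: "hge"
Op 1 (delete idx 2 = 'e'): "hge" -> "hg"
Op 2 (delete idx 0 = 'h'): "hg" -> "g"
Op 3 (append 'd'): "g" -> "gd"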